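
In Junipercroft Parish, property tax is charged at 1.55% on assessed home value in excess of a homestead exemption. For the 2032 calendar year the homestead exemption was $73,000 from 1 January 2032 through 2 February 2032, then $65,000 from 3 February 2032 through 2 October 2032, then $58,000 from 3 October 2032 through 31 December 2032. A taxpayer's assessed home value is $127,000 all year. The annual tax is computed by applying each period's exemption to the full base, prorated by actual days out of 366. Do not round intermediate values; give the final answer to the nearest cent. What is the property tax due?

$976.50

1 January – 2 February 2032: 33 days, exemption $73,000 → ($127,000 − $73,000) × 1.55% × 33/366 = $75.4672
3 February – 2 October 2032: 243 days, exemption $65,000 → ($127,000 − $65,000) × 1.55% × 243/366 = $638.0410
3 October – 31 December 2032: 90 days, exemption $58,000 → ($127,000 − $58,000) × 1.55% × 90/366 = $262.9918
Total = $976.5000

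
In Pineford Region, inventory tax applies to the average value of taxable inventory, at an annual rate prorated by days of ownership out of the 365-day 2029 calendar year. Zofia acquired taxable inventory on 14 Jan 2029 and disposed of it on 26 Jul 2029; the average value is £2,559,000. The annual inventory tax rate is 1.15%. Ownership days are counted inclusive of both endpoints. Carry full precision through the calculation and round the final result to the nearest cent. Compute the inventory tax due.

Days held (14 Jan – 26 Jul 2029): 194 out of 365
Tax = £2,559,000 × 1.15% × 194/365 = £15,641.4493

£15,641.45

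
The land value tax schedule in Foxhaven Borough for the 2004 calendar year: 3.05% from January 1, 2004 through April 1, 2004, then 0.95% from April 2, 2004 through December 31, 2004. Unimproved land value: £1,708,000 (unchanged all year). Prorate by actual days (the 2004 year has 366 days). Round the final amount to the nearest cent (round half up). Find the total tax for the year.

January 1 – April 1, 2004: 92 days at 3.05% → £1,708,000 × 3.05% × 92/366 = £13,094.6667
April 2 – December 31, 2004: 274 days at 0.95% → £1,708,000 × 0.95% × 274/366 = £12,147.3333
Total = £25,242.0000

£25,242.00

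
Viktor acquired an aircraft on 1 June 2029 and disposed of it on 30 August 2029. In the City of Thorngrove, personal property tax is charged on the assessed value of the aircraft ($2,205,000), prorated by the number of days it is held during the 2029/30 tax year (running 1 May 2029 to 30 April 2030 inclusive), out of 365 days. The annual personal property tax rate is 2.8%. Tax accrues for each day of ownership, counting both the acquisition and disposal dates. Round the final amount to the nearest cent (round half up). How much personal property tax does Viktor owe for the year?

Days held (1 June – 30 August 2029): 91 out of 365
Tax = $2,205,000 × 2.8% × 91/365 = $15,392.7123

$15,392.71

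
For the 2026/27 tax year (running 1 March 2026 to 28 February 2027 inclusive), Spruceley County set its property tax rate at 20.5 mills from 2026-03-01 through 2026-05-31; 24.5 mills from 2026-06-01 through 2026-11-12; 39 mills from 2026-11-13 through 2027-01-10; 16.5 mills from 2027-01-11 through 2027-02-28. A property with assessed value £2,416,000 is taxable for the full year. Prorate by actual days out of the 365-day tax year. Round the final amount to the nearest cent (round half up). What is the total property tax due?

£59,824.13

2026-03-01 to 2026-05-31: 92 days at 20.5 mills → £2,416,000 × 2.05% × 92/365 = £12,483.7699
2026-06-01 to 2026-11-12: 165 days at 24.5 mills → £2,416,000 × 2.45% × 165/365 = £26,758.0274
2026-11-13 to 2027-01-10: 59 days at 39 mills → £2,416,000 × 3.9% × 59/365 = £15,230.7288
2027-01-11 to 2027-02-28: 49 days at 16.5 mills → £2,416,000 × 1.65% × 49/365 = £5,351.6055
Total = £59,824.1315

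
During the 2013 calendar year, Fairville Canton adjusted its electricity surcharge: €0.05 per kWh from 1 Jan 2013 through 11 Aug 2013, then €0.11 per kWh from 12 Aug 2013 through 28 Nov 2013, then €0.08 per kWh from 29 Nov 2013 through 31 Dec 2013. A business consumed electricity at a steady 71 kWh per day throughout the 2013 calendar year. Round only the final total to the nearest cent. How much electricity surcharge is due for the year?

1 Jan – 11 Aug 2013: 223 days × 71 kWh/day = 15,833 kWh at €0.05/kWh → €791.65
12 Aug – 28 Nov 2013: 109 days × 71 kWh/day = 7,739 kWh at €0.11/kWh → €851.29
29 Nov – 31 Dec 2013: 33 days × 71 kWh/day = 2,343 kWh at €0.08/kWh → €187.44

€1830.38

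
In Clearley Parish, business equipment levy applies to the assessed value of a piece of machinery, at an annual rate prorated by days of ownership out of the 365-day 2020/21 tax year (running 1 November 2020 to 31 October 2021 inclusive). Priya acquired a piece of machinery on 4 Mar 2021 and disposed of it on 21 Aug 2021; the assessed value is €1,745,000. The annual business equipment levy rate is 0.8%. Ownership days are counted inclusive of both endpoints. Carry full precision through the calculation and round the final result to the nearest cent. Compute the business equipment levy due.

€6,540.16

Days held (4 Mar – 21 Aug 2021): 171 out of 365
Tax = €1,745,000 × 0.8% × 171/365 = €6,540.1644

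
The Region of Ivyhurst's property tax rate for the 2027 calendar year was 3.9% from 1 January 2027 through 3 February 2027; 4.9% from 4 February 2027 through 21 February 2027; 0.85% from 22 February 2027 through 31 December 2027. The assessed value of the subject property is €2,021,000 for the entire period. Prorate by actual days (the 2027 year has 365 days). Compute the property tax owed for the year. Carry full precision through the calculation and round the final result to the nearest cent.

€26,956.82

1 January – 3 February 2027: 34 days at 3.9% → €2,021,000 × 3.9% × 34/365 = €7,342.0438
4 February – 21 February 2027: 18 days at 4.9% → €2,021,000 × 4.9% × 18/365 = €4,883.6219
22 February – 31 December 2027: 313 days at 0.85% → €2,021,000 × 0.85% × 313/365 = €14,731.1521
Total = €26,956.8178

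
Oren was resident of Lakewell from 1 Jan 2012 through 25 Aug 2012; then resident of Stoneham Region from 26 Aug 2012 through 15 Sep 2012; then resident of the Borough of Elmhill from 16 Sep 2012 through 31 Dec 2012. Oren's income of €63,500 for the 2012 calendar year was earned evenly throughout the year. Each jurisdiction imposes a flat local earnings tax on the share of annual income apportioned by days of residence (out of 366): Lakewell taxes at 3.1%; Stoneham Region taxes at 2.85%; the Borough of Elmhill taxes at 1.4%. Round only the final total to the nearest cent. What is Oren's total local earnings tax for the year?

Lakewell, 1 Jan – 25 Aug 2012: 238 days → €63,500 × 3.1% × 238/366 = €1,280.0628
Stoneham Region, 26 Aug – 15 Sep 2012: 21 days → €63,500 × 2.85% × 21/366 = €103.8381
The Borough of Elmhill, 16 Sep – 31 Dec 2012: 107 days → €63,500 × 1.4% × 107/366 = €259.8989
Total = €1,643.7999

€1,643.80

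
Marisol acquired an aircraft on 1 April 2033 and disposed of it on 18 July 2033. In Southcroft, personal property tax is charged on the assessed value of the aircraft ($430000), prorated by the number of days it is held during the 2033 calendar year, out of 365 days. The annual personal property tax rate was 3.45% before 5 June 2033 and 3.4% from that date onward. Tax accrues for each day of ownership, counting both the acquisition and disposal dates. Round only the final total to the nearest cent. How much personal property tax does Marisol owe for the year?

$4404.26

1 April – 4 June 2033: 65 days at 3.45% → $430000 × 3.45% × 65/365 = $2641.8493
5 June – 18 July 2033: 44 days at 3.4% → $430000 × 3.4% × 44/365 = $1762.4110
Total = $4404.2603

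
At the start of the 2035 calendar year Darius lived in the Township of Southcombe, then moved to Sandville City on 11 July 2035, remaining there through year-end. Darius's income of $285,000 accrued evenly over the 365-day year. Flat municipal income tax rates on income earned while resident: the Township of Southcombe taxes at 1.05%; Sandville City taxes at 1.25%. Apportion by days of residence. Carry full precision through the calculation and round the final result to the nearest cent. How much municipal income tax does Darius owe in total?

The Township of Southcombe, 1 January – 10 July 2035: 191 days → $285,000 × 1.05% × 191/365 = $1,565.9384
Sandville City, 11 July – 31 December 2035: 174 days → $285,000 × 1.25% × 174/365 = $1,698.2877
Total = $3,264.2260

$3,264.23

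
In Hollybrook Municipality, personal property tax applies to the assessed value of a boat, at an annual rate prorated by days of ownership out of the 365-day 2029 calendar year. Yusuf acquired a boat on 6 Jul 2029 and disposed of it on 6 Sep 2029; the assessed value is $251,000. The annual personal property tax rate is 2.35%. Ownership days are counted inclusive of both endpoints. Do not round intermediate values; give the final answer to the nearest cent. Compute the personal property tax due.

Days held (6 Jul – 6 Sep 2029): 63 out of 365
Tax = $251,000 × 2.35% × 63/365 = $1,018.0973

$1,018.10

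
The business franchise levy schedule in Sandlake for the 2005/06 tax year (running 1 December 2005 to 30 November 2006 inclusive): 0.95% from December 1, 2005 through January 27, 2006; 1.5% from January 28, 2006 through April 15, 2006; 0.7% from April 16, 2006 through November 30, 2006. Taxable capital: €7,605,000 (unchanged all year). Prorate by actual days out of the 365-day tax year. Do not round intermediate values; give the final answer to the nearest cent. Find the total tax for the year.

€69,257.59

December 1, 2005 – January 27, 2006: 58 days at 0.95% → €7,605,000 × 0.95% × 58/365 = €11,480.4247
January 28 – April 15, 2006: 78 days at 1.5% → €7,605,000 × 1.5% × 78/365 = €24,377.6712
April 16 – November 30, 2006: 229 days at 0.7% → €7,605,000 × 0.7% × 229/365 = €33,399.4932
Total = €69,257.5890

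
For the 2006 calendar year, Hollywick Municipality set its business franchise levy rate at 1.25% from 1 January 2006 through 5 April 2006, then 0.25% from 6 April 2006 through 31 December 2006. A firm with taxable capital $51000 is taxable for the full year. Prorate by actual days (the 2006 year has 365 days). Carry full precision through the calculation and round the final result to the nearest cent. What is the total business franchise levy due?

$260.24

1 January – 5 April 2006: 95 days at 1.25% → $51000 × 1.25% × 95/365 = $165.9247
6 April – 31 December 2006: 270 days at 0.25% → $51000 × 0.25% × 270/365 = $94.3151
Total = $260.2397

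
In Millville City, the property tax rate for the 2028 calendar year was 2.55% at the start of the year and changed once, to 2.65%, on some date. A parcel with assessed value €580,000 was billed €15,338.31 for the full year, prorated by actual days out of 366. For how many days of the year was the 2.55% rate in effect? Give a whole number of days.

20 days

Let d = days at the first rate; then 366 − d days at the second rate.
€580,000 × [2.55%·d + 2.65%·(366−d)] / 366 = €15,338.31
Solving gives d = 20, so the new rate took effect on January 21, 2028.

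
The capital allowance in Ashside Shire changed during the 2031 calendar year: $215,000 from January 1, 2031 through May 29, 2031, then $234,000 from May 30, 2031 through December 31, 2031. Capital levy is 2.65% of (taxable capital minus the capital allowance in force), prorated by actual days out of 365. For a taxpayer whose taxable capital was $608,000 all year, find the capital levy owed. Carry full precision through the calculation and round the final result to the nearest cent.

$10,116.54

January 1 – May 29, 2031: 149 days, exemption $215,000 → ($608,000 − $215,000) × 2.65% × 149/365 = $4,251.3986
May 30 – December 31, 2031: 216 days, exemption $234,000 → ($608,000 − $234,000) × 2.65% × 216/365 = $5,865.1397
Total = $10,116.5384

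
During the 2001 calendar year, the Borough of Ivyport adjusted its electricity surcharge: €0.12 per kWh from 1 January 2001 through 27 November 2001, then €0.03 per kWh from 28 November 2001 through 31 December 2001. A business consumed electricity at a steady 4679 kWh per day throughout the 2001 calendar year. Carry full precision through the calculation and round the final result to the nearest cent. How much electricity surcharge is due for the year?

1 January – 27 November 2001: 331 days × 4679 kWh/day = 1,548,749 kWh at €0.12/kWh → €185,849.88
28 November – 31 December 2001: 34 days × 4679 kWh/day = 159,086 kWh at €0.03/kWh → €4,772.58

€190,622.46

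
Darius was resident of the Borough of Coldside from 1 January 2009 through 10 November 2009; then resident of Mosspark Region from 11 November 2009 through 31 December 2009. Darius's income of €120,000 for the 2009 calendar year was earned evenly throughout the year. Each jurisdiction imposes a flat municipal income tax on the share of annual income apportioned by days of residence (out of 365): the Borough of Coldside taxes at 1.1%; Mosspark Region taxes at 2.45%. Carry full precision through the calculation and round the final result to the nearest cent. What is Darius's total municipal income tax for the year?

€1,546.36

The Borough of Coldside, 1 January – 10 November 2009: 314 days → €120,000 × 1.1% × 314/365 = €1,135.5616
Mosspark Region, 11 November – 31 December 2009: 51 days → €120,000 × 2.45% × 51/365 = €410.7945
Total = €1,546.3562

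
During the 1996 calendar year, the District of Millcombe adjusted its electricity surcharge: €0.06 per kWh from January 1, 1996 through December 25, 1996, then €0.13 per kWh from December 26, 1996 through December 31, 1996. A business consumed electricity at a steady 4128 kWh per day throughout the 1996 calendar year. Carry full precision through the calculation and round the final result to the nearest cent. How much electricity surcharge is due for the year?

€92384.64

January 1 – December 25, 1996: 360 days × 4128 kWh/day = 1,486,080 kWh at €0.06/kWh → €89164.80
December 26 – December 31, 1996: 6 days × 4128 kWh/day = 24,768 kWh at €0.13/kWh → €3219.84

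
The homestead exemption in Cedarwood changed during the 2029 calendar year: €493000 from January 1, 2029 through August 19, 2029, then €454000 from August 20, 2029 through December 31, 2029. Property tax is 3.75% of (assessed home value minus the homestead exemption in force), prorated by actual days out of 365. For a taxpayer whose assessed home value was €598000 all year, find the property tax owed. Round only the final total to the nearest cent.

January 1 – August 19, 2029: 231 days, exemption €493000 → (€598000 − €493000) × 3.75% × 231/365 = €2491.9521
August 20 – December 31, 2029: 134 days, exemption €454000 → (€598000 − €454000) × 3.75% × 134/365 = €1982.4658
Total = €4474.4178

€4474.42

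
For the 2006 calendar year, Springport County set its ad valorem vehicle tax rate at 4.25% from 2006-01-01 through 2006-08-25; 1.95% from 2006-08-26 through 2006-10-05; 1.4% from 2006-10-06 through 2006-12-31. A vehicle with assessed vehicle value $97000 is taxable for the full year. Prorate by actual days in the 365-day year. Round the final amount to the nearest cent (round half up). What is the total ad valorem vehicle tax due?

$3212.96

2006-01-01 to 2006-08-25: 237 days at 4.25% → $97000 × 4.25% × 237/365 = $2676.8014
2006-08-26 to 2006-10-05: 41 days at 1.95% → $97000 × 1.95% × 41/365 = $212.4699
2006-10-06 to 2006-12-31: 87 days at 1.4% → $97000 × 1.4% × 87/365 = $323.6877
Total = $3212.9589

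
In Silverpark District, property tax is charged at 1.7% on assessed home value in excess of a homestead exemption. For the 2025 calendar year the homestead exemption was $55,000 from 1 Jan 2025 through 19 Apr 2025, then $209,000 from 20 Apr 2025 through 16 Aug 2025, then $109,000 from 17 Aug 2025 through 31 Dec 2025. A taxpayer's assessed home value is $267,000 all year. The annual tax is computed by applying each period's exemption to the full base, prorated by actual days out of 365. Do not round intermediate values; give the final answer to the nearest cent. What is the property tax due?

1 Jan – 19 Apr 2025: 109 days, exemption $55,000 → ($267,000 − $55,000) × 1.7% × 109/365 = $1,076.2630
20 Apr – 16 Aug 2025: 119 days, exemption $209,000 → ($267,000 − $209,000) × 1.7% × 119/365 = $321.4630
17 Aug – 31 Dec 2025: 137 days, exemption $109,000 → ($267,000 − $109,000) × 1.7% × 137/365 = $1,008.1699
Total = $2,405.8959

$2,405.90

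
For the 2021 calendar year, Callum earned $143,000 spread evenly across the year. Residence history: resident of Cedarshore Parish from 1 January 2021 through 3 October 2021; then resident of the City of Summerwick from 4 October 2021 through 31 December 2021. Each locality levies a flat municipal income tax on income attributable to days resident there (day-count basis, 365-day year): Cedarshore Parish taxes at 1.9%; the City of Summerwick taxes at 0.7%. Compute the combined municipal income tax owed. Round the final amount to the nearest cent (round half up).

Cedarshore Parish, 1 January – 3 October 2021: 276 days → $143,000 × 1.9% × 276/365 = $2,054.4986
The City of Summerwick, 4 October – 31 December 2021: 89 days → $143,000 × 0.7% × 89/365 = $244.0795
Total = $2,298.5781

$2,298.58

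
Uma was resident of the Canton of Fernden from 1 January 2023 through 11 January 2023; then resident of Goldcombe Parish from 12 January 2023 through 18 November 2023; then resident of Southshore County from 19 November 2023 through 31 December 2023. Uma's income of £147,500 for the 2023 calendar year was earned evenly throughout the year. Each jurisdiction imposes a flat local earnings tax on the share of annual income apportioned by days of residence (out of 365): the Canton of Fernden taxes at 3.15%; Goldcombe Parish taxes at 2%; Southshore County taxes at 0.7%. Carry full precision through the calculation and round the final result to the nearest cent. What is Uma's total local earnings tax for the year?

£2,775.22

The Canton of Fernden, 1 January – 11 January 2023: 11 days → £147,500 × 3.15% × 11/365 = £140.0240
Goldcombe Parish, 12 January – 18 November 2023: 311 days → £147,500 × 2% × 311/365 = £2,513.5616
Southshore County, 19 November – 31 December 2023: 43 days → £147,500 × 0.7% × 43/365 = £121.6370
Total = £2,775.2226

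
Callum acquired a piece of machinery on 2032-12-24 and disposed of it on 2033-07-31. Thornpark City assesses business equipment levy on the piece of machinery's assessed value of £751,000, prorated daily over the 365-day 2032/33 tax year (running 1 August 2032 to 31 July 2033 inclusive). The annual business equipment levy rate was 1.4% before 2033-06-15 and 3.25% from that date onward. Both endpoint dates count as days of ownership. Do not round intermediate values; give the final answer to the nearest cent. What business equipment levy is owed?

£8,126.23

2032-12-24 to 2033-06-14: 173 days at 1.4% → £751,000 × 1.4% × 173/365 = £4,983.3479
2033-06-15 to 2033-07-31: 47 days at 3.25% → £751,000 × 3.25% × 47/365 = £3,142.8836
Total = £8,126.2315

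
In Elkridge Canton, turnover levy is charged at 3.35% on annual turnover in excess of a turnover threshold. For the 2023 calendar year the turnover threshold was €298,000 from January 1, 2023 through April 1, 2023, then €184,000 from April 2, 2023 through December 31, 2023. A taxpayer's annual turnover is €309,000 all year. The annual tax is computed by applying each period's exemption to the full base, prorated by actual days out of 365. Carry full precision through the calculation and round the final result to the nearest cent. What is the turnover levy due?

€3,235.37

January 1 – April 1, 2023: 91 days, exemption €298,000 → (€309,000 − €298,000) × 3.35% × 91/365 = €91.8726
April 2 – December 31, 2023: 274 days, exemption €184,000 → (€309,000 − €184,000) × 3.35% × 274/365 = €3,143.4932
Total = €3,235.3658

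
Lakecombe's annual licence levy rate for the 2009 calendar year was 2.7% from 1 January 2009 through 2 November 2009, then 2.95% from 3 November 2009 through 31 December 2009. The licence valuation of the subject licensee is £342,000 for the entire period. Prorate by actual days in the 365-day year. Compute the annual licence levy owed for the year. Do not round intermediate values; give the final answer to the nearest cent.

£9,372.21

1 January – 2 November 2009: 306 days at 2.7% → £342,000 × 2.7% × 306/365 = £7,741.3808
3 November – 31 December 2009: 59 days at 2.95% → £342,000 × 2.95% × 59/365 = £1,630.8247
Total = £9,372.2055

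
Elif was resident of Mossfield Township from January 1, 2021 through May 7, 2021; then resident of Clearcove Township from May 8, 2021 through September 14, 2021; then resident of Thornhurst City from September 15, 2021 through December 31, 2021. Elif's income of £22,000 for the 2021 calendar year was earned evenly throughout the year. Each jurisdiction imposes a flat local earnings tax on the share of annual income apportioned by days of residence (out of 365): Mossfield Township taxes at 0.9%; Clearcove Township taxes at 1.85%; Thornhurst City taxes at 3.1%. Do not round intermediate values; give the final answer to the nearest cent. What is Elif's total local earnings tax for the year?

Mossfield Township, January 1 – May 7, 2021: 127 days → £22,000 × 0.9% × 127/365 = £68.8932
Clearcove Township, May 8 – September 14, 2021: 130 days → £22,000 × 1.85% × 130/365 = £144.9589
Thornhurst City, September 15 – December 31, 2021: 108 days → £22,000 × 3.1% × 108/365 = £201.7973
Total = £415.6493

£415.65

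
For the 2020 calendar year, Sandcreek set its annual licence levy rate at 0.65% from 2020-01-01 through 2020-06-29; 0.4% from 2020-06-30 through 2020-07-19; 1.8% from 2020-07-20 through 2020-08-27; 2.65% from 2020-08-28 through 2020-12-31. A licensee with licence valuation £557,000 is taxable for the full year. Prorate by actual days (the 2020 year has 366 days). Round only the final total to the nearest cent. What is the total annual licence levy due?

£8,062.04

2020-01-01 to 2020-06-29: 181 days at 0.65% → £557,000 × 0.65% × 181/366 = £1,790.4658
2020-06-30 to 2020-07-19: 20 days at 0.4% → £557,000 × 0.4% × 20/366 = £121.7486
2020-07-20 to 2020-08-27: 39 days at 1.8% → £557,000 × 1.8% × 39/366 = £1,068.3443
2020-08-28 to 2020-12-31: 126 days at 2.65% → £557,000 × 2.65% × 126/366 = £5,081.4836
Total = £8,062.0423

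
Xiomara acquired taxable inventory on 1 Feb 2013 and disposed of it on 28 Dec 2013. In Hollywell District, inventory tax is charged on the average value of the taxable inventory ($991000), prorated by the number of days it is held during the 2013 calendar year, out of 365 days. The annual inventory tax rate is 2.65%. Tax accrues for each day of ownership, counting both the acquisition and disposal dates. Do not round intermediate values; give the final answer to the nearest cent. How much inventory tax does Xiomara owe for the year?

Days held (1 Feb – 28 Dec 2013): 331 out of 365
Tax = $991000 × 2.65% × 331/365 = $23815.2233

$23815.22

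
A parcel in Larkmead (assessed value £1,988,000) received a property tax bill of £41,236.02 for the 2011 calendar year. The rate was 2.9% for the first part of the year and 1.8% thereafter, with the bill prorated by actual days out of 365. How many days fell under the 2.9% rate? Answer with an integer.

91 days

Let d = days at the first rate; then 365 − d days at the second rate.
£1,988,000 × [2.9%·d + 1.8%·(365−d)] / 365 = £41,236.02
Solving gives d = 91, so the new rate took effect on 2 April 2011.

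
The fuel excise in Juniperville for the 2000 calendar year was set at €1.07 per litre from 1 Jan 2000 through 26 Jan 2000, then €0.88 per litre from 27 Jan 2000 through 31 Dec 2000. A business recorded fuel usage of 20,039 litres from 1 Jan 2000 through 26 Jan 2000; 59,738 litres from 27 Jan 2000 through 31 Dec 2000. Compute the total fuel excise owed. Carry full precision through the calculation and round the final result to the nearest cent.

€74011.17

1 Jan – 26 Jan 2000: 20,039 litres at €1.07/litre → €21441.73
27 Jan – 31 Dec 2000: 59,738 litres at €0.88/litre → €52569.44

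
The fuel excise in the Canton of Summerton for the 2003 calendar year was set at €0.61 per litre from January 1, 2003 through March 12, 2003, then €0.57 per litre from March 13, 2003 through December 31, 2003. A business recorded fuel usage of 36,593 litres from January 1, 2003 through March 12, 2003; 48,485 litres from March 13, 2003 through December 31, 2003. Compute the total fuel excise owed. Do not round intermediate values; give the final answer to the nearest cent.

January 1 – March 12, 2003: 36,593 litres at €0.61/litre → €22,321.73
March 13 – December 31, 2003: 48,485 litres at €0.57/litre → €27,636.45

€49,958.18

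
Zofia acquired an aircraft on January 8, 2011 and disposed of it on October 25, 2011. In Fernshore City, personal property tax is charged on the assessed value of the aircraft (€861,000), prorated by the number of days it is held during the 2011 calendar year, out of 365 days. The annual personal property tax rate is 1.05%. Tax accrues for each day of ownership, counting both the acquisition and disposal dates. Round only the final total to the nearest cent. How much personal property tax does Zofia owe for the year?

€7,207.63

Days held (January 8 – October 25, 2011): 291 out of 365
Tax = €861,000 × 1.05% × 291/365 = €7,207.6315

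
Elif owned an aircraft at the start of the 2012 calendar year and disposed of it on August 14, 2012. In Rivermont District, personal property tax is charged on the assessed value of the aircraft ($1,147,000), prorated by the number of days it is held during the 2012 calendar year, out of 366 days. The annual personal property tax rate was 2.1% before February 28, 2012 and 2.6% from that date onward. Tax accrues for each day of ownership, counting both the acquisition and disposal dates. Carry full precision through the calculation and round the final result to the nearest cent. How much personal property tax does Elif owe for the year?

January 1 – February 27, 2012: 58 days at 2.1% → $1,147,000 × 2.1% × 58/366 = $3,817.0656
February 28 – August 14, 2012: 169 days at 2.6% → $1,147,000 × 2.6% × 169/366 = $13,770.2678
Total = $17,587.3333

$17,587.33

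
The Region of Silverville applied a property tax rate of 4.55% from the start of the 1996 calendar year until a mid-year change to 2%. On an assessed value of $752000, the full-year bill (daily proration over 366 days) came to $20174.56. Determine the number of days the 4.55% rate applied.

Let d = days at the first rate; then 366 − d days at the second rate.
$752000 × [4.55%·d + 2%·(366−d)] / 366 = $20174.56
Solving gives d = 98, so the new rate took effect on 8 Apr 1996.

98 days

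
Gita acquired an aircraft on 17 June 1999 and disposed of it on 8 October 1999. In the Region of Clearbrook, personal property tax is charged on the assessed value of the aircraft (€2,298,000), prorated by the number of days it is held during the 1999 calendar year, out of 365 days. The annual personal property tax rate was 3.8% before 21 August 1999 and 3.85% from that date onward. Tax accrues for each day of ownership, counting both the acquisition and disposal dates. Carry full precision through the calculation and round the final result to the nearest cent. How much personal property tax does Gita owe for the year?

€27,428.05

17 June – 20 August 1999: 65 days at 3.8% → €2,298,000 × 3.8% × 65/365 = €15,550.8493
21 August – 8 October 1999: 49 days at 3.85% → €2,298,000 × 3.85% × 49/365 = €11,877.1973
Total = €27,428.0466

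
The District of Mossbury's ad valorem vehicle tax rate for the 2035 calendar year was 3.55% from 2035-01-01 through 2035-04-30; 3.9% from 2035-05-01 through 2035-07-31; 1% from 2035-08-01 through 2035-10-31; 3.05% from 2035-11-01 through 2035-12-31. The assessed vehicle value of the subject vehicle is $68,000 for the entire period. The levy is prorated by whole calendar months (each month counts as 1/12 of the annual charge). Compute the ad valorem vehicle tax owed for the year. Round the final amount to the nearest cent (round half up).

$1,983.33

2035-01-01 to 2035-04-30: 4 months at 3.55% → $68,000 × 3.55% × 4/12 = $804.6667
2035-05-01 to 2035-07-31: 3 months at 3.9% → $68,000 × 3.9% × 3/12 = $663.0000
2035-08-01 to 2035-10-31: 3 months at 1% → $68,000 × 1% × 3/12 = $170.0000
2035-11-01 to 2035-12-31: 2 months at 3.05% → $68,000 × 3.05% × 2/12 = $345.6667
Total = $1,983.3333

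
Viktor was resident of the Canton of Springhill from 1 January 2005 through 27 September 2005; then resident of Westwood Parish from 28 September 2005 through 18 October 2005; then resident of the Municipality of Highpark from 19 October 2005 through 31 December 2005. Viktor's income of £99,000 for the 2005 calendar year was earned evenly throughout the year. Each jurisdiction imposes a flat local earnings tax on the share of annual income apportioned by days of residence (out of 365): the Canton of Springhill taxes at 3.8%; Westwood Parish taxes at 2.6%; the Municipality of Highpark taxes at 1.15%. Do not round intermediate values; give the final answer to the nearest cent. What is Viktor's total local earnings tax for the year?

The Canton of Springhill, 1 January – 27 September 2005: 270 days → £99,000 × 3.8% × 270/365 = £2,782.8493
Westwood Parish, 28 September – 18 October 2005: 21 days → £99,000 × 2.6% × 21/365 = £148.0932
The Municipality of Highpark, 19 October – 31 December 2005: 74 days → £99,000 × 1.15% × 74/365 = £230.8192
Total = £3,161.7616

£3,161.76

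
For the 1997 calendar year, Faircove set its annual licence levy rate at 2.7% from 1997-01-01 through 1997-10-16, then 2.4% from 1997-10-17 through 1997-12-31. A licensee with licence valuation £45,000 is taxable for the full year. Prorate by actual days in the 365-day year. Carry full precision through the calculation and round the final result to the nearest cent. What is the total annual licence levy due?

1997-01-01 to 1997-10-16: 289 days at 2.7% → £45,000 × 2.7% × 289/365 = £962.0137
1997-10-17 to 1997-12-31: 76 days at 2.4% → £45,000 × 2.4% × 76/365 = £224.8767
Total = £1,186.8904

£1,186.89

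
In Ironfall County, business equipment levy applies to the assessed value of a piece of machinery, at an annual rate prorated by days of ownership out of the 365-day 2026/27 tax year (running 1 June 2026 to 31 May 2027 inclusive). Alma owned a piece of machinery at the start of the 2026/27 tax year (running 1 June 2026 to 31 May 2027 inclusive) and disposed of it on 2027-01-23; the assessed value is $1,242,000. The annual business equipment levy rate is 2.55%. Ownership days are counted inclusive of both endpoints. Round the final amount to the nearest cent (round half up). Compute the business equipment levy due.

$20,564.46

Days held (2026-06-01 to 2027-01-23): 237 out of 365
Tax = $1,242,000 × 2.55% × 237/365 = $20,564.4575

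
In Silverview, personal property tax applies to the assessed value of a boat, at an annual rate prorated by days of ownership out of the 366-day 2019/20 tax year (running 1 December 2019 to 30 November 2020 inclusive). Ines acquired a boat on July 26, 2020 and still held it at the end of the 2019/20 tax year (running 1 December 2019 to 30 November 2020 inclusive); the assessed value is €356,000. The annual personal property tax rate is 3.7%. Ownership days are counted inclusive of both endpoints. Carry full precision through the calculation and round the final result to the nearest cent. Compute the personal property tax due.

Days held (July 26 – November 30, 2020): 128 out of 366
Tax = €356,000 × 3.7% × 128/366 = €4,606.6011

€4,606.60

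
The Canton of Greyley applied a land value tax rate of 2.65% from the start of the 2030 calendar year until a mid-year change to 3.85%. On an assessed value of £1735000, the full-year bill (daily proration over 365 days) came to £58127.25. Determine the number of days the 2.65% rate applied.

152 days

Let d = days at the first rate; then 365 − d days at the second rate.
£1735000 × [2.65%·d + 3.85%·(365−d)] / 365 = £58127.25
Solving gives d = 152, so the new rate took effect on 2 Jun 2030.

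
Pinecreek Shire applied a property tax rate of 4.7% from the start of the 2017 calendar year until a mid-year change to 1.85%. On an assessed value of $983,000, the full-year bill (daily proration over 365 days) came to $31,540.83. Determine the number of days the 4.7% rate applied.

Let d = days at the first rate; then 365 − d days at the second rate.
$983,000 × [4.7%·d + 1.85%·(365−d)] / 365 = $31,540.83
Solving gives d = 174, so the new rate took effect on June 24, 2017.

174 days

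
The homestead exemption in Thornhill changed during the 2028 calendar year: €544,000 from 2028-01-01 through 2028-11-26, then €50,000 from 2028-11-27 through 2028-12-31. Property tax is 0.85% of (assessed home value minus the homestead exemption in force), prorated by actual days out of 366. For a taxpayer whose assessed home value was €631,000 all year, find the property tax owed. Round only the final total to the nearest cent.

€1,141.04

2028-01-01 to 2028-11-26: 331 days, exemption €544,000 → (€631,000 − €544,000) × 0.85% × 331/366 = €668.7828
2028-11-27 to 2028-12-31: 35 days, exemption €50,000 → (€631,000 − €50,000) × 0.85% × 35/366 = €472.2609
Total = €1,141.0437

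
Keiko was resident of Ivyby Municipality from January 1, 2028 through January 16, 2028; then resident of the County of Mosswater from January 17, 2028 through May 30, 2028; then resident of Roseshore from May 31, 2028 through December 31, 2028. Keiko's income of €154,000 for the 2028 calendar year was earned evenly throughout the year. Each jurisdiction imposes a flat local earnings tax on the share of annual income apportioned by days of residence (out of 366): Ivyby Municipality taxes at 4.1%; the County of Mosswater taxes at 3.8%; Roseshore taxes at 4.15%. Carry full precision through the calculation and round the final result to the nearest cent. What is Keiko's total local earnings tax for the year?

Ivyby Municipality, January 1 – January 16, 2028: 16 days → €154,000 × 4.1% × 16/366 = €276.0219
The County of Mosswater, January 17 – May 30, 2028: 135 days → €154,000 × 3.8% × 135/366 = €2,158.5246
Roseshore, May 31 – December 31, 2028: 215 days → €154,000 × 4.15% × 215/366 = €3,754.2760
Total = €6,188.8224

€6,188.82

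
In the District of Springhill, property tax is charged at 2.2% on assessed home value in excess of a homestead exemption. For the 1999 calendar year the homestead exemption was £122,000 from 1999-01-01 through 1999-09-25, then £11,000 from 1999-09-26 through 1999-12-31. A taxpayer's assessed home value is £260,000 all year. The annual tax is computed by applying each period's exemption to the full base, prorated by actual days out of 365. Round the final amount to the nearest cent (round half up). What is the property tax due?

£3,684.97

1999-01-01 to 1999-09-25: 268 days, exemption £122,000 → (£260,000 − £122,000) × 2.2% × 268/365 = £2,229.1726
1999-09-26 to 1999-12-31: 97 days, exemption £11,000 → (£260,000 − £11,000) × 2.2% × 97/365 = £1,455.7973
Total = £3,684.9699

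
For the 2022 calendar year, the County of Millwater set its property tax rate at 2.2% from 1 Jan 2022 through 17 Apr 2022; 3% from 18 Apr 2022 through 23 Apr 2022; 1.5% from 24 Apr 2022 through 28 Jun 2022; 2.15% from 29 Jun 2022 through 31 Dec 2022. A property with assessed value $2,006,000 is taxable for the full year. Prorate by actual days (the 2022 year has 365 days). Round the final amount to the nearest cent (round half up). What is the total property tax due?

$41,345.58

1 Jan – 17 Apr 2022: 107 days at 2.2% → $2,006,000 × 2.2% × 107/365 = $12,937.3260
18 Apr – 23 Apr 2022: 6 days at 3% → $2,006,000 × 3% × 6/365 = $989.2603
24 Apr – 28 Jun 2022: 66 days at 1.5% → $2,006,000 × 1.5% × 66/365 = $5,440.9315
29 Jun – 31 Dec 2022: 186 days at 2.15% → $2,006,000 × 2.15% × 186/365 = $21,978.0658
Total = $41,345.5836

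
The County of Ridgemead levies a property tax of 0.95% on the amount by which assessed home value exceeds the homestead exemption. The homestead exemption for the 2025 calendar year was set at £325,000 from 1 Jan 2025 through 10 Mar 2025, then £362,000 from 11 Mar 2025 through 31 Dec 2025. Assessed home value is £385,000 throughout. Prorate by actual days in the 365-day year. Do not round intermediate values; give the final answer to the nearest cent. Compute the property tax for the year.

1 Jan – 10 Mar 2025: 69 days, exemption £325,000 → (£385,000 − £325,000) × 0.95% × 69/365 = £107.7534
11 Mar – 31 Dec 2025: 296 days, exemption £362,000 → (£385,000 − £362,000) × 0.95% × 296/365 = £177.1945
Total = £284.9479

£284.95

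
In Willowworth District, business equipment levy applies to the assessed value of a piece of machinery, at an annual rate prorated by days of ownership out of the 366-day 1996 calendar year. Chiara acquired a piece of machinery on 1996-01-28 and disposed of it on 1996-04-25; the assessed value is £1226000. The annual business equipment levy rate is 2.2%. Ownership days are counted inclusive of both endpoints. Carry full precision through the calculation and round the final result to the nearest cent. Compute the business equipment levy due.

£6558.77

Days held (1996-01-28 to 1996-04-25): 89 out of 366
Tax = £1226000 × 2.2% × 89/366 = £6558.7650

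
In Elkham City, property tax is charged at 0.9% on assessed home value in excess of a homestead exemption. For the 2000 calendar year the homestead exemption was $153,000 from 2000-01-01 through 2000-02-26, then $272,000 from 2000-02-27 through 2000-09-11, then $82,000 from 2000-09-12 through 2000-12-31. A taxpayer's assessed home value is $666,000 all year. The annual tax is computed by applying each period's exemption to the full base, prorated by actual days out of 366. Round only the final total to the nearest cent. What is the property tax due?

2000-01-01 to 2000-02-26: 57 days, exemption $153,000 → ($666,000 − $153,000) × 0.9% × 57/366 = $719.0410
2000-02-27 to 2000-09-11: 198 days, exemption $272,000 → ($666,000 − $272,000) × 0.9% × 198/366 = $1,918.3279
2000-09-12 to 2000-12-31: 111 days, exemption $82,000 → ($666,000 − $82,000) × 0.9% × 111/366 = $1,594.0328
Total = $4,231.4016

$4,231.40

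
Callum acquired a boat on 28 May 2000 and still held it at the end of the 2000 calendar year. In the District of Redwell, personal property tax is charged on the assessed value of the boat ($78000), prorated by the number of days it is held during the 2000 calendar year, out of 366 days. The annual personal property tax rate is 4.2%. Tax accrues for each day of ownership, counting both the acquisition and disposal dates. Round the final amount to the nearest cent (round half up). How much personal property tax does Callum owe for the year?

Days held (28 May – 31 Dec 2000): 218 out of 366
Tax = $78000 × 4.2% × 218/366 = $1951.2787

$1951.28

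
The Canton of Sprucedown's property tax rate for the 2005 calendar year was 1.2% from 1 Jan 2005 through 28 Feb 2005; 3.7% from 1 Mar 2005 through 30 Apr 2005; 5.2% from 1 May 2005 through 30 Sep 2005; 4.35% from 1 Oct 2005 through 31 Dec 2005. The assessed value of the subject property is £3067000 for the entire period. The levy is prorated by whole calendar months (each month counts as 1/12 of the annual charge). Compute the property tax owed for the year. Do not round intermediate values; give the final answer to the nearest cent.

£124852.46

1 Jan – 28 Feb 2005: 2 months at 1.2% → £3067000 × 1.2% × 2/12 = £6134.0000
1 Mar – 30 Apr 2005: 2 months at 3.7% → £3067000 × 3.7% × 2/12 = £18913.1667
1 May – 30 Sep 2005: 5 months at 5.2% → £3067000 × 5.2% × 5/12 = £66451.6667
1 Oct – 31 Dec 2005: 3 months at 4.35% → £3067000 × 4.35% × 3/12 = £33353.6250
Total = £124852.4583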